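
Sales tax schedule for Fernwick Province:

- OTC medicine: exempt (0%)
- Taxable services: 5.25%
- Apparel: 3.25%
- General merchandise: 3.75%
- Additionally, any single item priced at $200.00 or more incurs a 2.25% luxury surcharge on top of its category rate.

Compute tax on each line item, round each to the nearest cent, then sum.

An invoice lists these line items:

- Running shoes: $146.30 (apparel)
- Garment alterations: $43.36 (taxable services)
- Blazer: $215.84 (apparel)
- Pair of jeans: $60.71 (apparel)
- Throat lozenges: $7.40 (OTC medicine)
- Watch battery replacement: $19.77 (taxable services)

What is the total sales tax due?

Running shoes $146.30: apparel → 3.25% → $4.75
Garment alterations $43.36: taxable services → 5.25% → $2.28
Blazer $215.84: apparel → 3.25% + 2.25% surcharge = 5.5% → $11.87
Pair of jeans $60.71: apparel → 3.25% → $1.97
Throat lozenges $7.40: OTC medicine → 0% → $0.00
Watch battery replacement $19.77: taxable services → 5.25% → $1.04
Total tax = $4.75 + $2.28 + $11.87 + $1.97 + $1.04 = $21.91

$21.91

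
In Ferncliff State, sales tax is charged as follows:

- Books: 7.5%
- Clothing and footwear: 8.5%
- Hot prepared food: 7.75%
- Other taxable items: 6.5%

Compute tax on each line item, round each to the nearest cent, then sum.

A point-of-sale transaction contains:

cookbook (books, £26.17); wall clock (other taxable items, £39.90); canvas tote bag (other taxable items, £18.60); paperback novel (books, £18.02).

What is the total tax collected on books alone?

£3.31

Cookbook £26.17: books → 7.5% → £1.96
Paperback novel £18.02: books → 7.5% → £1.35
Tax on books = £1.96 + £1.35 = £3.31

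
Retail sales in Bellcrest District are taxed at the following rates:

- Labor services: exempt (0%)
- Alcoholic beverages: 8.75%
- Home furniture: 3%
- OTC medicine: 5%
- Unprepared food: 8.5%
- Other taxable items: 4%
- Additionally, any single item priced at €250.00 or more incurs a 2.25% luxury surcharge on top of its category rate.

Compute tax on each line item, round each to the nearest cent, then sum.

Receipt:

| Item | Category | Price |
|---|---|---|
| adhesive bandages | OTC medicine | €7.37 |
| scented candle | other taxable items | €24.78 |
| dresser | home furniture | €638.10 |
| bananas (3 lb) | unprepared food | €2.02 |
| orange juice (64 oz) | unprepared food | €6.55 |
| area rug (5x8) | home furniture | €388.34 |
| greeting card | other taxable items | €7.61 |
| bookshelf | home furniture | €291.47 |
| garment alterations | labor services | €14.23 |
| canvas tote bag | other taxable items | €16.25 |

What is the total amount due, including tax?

€1468.95

Adhesive bandages €7.37: OTC medicine → 5% → €0.37
Scented candle €24.78: other taxable items → 4% → €0.99
Dresser €638.10: home furniture → 3% + 2.25% surcharge = 5.25% → €33.50
Bananas (3 lb) €2.02: unprepared food → 8.5% → €0.17
Orange juice (64 oz) €6.55: unprepared food → 8.5% → €0.56
Area rug (5x8) €388.34: home furniture → 3% + 2.25% surcharge = 5.25% → €20.39
Greeting card €7.61: other taxable items → 4% → €0.30
Bookshelf €291.47: home furniture → 3% + 2.25% surcharge = 5.25% → €15.30
Garment alterations €14.23: labor services → 0% → €0.00
Canvas tote bag €16.25: other taxable items → 4% → €0.65
Subtotal = €1396.72; tax = €72.23; total due = €1468.95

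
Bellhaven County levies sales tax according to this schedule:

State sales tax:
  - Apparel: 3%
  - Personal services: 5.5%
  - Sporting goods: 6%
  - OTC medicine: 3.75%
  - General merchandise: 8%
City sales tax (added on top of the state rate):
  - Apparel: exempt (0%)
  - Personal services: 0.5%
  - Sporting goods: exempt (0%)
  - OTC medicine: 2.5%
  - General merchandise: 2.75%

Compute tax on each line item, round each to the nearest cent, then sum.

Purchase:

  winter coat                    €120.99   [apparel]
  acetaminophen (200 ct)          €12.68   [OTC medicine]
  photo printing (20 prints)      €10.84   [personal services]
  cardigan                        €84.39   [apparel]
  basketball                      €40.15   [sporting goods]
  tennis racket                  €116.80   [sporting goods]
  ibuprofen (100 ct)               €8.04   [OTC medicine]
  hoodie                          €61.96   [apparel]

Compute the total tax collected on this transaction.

€19.38

Winter coat €120.99: apparel → 3% + 0% city = 3% → €3.63
Acetaminophen (200 ct) €12.68: OTC medicine → 3.75% + 2.5% city = 6.25% → €0.79
Photo printing (20 prints) €10.84: personal services → 5.5% + 0.5% city = 6% → €0.65
Cardigan €84.39: apparel → 3% + 0% city = 3% → €2.53
Basketball €40.15: sporting goods → 6% + 0% city = 6% → €2.41
Tennis racket €116.80: sporting goods → 6% + 0% city = 6% → €7.01
Ibuprofen (100 ct) €8.04: OTC medicine → 3.75% + 2.5% city = 6.25% → €0.50
Hoodie €61.96: apparel → 3% + 0% city = 3% → €1.86
Total tax = €3.63 + €0.79 + €0.65 + €2.53 + €2.41 + €7.01 + €0.50 + €1.86 = €19.38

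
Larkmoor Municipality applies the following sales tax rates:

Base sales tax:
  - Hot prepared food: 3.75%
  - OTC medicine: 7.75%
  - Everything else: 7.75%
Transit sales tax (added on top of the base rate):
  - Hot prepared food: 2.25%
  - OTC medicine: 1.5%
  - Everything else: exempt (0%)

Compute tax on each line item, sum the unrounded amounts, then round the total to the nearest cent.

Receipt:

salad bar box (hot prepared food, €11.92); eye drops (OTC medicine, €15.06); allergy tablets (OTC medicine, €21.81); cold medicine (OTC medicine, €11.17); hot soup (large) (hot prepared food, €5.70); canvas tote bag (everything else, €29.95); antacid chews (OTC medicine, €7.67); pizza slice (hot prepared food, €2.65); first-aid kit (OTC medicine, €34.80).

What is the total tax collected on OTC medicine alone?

Eye drops €15.06: OTC medicine → 7.75% + 1.5% transit = 9.25% → €1.39305
Allergy tablets €21.81: OTC medicine → 7.75% + 1.5% transit = 9.25% → €2.017425
Cold medicine €11.17: OTC medicine → 7.75% + 1.5% transit = 9.25% → €1.033225
Antacid chews €7.67: OTC medicine → 7.75% + 1.5% transit = 9.25% → €0.709475
First-aid kit €34.80: OTC medicine → 7.75% + 1.5% transit = 9.25% → €3.219
Tax on OTC medicine: unrounded sum = €8.372175 → €8.37

€8.37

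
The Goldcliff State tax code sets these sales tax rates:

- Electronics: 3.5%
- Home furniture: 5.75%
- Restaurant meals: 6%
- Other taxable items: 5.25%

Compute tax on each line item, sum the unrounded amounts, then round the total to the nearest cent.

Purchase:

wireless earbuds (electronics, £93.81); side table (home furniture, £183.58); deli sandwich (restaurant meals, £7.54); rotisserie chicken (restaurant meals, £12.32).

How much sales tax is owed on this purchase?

£15.03

Wireless earbuds £93.81: electronics → 3.5% → £3.28335
Side table £183.58: home furniture → 5.75% → £10.55585
Deli sandwich £7.54: restaurant meals → 6% → £0.4524
Rotisserie chicken £12.32: restaurant meals → 6% → £0.7392
Unrounded tax sum = £15.0308 → £15.03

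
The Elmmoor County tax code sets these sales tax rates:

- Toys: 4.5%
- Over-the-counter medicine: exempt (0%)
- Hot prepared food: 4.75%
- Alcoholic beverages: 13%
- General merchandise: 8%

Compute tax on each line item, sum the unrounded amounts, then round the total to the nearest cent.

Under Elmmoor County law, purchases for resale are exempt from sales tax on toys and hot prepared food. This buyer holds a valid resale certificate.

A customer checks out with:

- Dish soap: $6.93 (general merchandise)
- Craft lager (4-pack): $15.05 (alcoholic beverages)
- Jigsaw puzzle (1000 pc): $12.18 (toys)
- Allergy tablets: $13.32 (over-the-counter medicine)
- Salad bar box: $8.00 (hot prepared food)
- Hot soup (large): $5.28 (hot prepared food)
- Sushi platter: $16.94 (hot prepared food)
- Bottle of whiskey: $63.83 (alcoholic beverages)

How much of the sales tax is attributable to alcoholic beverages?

Craft lager (4-pack) $15.05: alcoholic beverages → 13% → $1.9565
Bottle of whiskey $63.83: alcoholic beverages → 13% → $8.2979
Tax on alcoholic beverages: unrounded sum = $10.2544 → $10.25

$10.25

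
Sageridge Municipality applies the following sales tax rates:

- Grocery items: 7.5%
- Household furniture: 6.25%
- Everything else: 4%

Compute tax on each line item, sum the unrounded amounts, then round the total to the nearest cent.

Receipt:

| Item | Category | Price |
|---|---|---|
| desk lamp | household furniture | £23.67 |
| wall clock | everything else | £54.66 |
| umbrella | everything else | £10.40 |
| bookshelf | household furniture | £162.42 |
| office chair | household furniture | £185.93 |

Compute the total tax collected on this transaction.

£25.85

Desk lamp £23.67: household furniture → 6.25% → £1.479375
Wall clock £54.66: everything else → 4% → £2.1864
Umbrella £10.40: everything else → 4% → £0.416
Bookshelf £162.42: household furniture → 6.25% → £10.15125
Office chair £185.93: household furniture → 6.25% → £11.620625
Unrounded tax sum = £25.85365 → £25.85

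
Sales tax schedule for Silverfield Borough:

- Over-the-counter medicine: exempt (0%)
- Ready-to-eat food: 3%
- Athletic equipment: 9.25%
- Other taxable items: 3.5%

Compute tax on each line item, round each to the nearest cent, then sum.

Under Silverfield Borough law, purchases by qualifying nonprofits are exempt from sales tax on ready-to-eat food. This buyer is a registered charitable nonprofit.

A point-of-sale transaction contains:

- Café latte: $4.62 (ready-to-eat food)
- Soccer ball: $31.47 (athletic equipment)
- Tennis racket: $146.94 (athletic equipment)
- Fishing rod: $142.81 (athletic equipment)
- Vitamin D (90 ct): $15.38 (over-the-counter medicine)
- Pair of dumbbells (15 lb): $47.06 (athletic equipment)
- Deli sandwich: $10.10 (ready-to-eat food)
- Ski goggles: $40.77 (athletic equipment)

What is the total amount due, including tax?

Café latte $4.62: ready-to-eat food, buyer-exempt → 0% → $0.00
Soccer ball $31.47: athletic equipment → 9.25% → $2.91
Tennis racket $146.94: athletic equipment → 9.25% → $13.59
Fishing rod $142.81: athletic equipment → 9.25% → $13.21
Vitamin D (90 ct) $15.38: over-the-counter medicine → 0% → $0.00
Pair of dumbbells (15 lb) $47.06: athletic equipment → 9.25% → $4.35
Deli sandwich $10.10: ready-to-eat food, buyer-exempt → 0% → $0.00
Ski goggles $40.77: athletic equipment → 9.25% → $3.77
Subtotal = $439.15; tax = $37.83; total due = $476.98

$476.98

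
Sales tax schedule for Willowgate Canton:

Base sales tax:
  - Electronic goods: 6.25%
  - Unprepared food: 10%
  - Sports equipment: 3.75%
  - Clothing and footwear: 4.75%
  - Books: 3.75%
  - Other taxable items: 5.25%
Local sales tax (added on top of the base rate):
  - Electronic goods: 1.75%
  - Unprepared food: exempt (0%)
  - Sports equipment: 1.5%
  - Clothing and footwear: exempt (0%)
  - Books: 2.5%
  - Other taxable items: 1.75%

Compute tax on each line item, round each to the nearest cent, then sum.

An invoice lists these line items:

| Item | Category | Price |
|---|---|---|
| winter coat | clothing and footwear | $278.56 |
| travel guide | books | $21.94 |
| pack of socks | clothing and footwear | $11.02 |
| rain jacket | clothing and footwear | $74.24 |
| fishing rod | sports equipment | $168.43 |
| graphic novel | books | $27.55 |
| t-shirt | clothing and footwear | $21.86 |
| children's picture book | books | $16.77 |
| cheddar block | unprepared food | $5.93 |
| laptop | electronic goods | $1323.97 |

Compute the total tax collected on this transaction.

Winter coat $278.56: clothing and footwear → 4.75% + 0% local = 4.75% → $13.23
Travel guide $21.94: books → 3.75% + 2.5% local = 6.25% → $1.37
Pack of socks $11.02: clothing and footwear → 4.75% + 0% local = 4.75% → $0.52
Rain jacket $74.24: clothing and footwear → 4.75% + 0% local = 4.75% → $3.53
Fishing rod $168.43: sports equipment → 3.75% + 1.5% local = 5.25% → $8.84
Graphic novel $27.55: books → 3.75% + 2.5% local = 6.25% → $1.72
T-shirt $21.86: clothing and footwear → 4.75% + 0% local = 4.75% → $1.04
Children's picture book $16.77: books → 3.75% + 2.5% local = 6.25% → $1.05
Cheddar block $5.93: unprepared food → 10% + 0% local = 10% → $0.59
Laptop $1323.97: electronic goods → 6.25% + 1.75% local = 8% → $105.92
Total tax = $13.23 + $1.37 + $0.52 + $3.53 + $8.84 + $1.72 + $1.04 + $1.05 + $0.59 + $105.92 = $137.81

$137.81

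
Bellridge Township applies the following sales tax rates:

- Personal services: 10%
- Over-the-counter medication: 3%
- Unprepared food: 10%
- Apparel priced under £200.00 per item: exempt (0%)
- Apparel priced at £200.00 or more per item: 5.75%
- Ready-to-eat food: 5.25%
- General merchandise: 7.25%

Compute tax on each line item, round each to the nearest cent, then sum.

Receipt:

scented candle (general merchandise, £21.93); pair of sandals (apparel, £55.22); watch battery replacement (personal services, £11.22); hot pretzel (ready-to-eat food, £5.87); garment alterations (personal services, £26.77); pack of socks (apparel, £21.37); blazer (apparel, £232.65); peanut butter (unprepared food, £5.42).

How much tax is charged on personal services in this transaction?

Watch battery replacement £11.22: personal services → 10% → £1.12
Garment alterations £26.77: personal services → 10% → £2.68
Tax on personal services = £1.12 + £2.68 = £3.80

£3.80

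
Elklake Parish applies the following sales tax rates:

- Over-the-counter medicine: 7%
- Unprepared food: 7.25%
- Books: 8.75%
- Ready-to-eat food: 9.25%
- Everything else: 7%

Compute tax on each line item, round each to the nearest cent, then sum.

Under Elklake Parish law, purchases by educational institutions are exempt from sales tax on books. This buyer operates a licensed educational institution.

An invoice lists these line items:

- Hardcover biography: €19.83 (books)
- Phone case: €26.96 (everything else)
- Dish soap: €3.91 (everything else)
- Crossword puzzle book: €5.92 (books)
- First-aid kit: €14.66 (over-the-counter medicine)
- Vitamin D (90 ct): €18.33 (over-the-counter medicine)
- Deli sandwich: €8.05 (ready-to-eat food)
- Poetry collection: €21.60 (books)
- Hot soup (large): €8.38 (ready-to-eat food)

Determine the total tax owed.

€5.99

Hardcover biography €19.83: books, buyer-exempt → 0% → €0.00
Phone case €26.96: everything else → 7% → €1.89
Dish soap €3.91: everything else → 7% → €0.27
Crossword puzzle book €5.92: books, buyer-exempt → 0% → €0.00
First-aid kit €14.66: over-the-counter medicine → 7% → €1.03
Vitamin D (90 ct) €18.33: over-the-counter medicine → 7% → €1.28
Deli sandwich €8.05: ready-to-eat food → 9.25% → €0.74
Poetry collection €21.60: books, buyer-exempt → 0% → €0.00
Hot soup (large) €8.38: ready-to-eat food → 9.25% → €0.78
Total tax = €1.89 + €0.27 + €1.03 + €1.28 + €0.74 + €0.78 = €5.99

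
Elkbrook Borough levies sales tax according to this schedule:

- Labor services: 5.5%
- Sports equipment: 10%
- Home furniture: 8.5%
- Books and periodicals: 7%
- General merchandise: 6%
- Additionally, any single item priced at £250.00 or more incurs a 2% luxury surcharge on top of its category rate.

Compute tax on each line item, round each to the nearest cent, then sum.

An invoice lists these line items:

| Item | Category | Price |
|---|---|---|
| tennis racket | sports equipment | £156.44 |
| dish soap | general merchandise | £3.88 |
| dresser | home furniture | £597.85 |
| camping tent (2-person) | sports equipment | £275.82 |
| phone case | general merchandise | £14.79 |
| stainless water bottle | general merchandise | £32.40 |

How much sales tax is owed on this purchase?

£114.57

Tennis racket £156.44: sports equipment → 10% → £15.64
Dish soap £3.88: general merchandise → 6% → £0.23
Dresser £597.85: home furniture → 8.5% + 2% surcharge = 10.5% → £62.77
Camping tent (2-person) £275.82: sports equipment → 10% + 2% surcharge = 12% → £33.10
Phone case £14.79: general merchandise → 6% → £0.89
Stainless water bottle £32.40: general merchandise → 6% → £1.94
Total tax = £15.64 + £0.23 + £62.77 + £33.10 + £0.89 + £1.94 = £114.57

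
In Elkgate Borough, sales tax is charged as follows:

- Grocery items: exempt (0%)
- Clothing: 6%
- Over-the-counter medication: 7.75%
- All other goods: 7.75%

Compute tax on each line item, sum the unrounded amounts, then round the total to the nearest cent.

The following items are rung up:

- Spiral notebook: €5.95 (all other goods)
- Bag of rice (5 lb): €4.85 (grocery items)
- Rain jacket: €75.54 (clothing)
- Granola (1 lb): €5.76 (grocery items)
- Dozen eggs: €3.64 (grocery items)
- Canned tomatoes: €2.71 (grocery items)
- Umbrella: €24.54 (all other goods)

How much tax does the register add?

Spiral notebook €5.95: all other goods → 7.75% → €0.461125
Bag of rice (5 lb) €4.85: grocery items → 0% → €0.00
Rain jacket €75.54: clothing → 6% → €4.5324
Granola (1 lb) €5.76: grocery items → 0% → €0.00
Dozen eggs €3.64: grocery items → 0% → €0.00
Canned tomatoes €2.71: grocery items → 0% → €0.00
Umbrella €24.54: all other goods → 7.75% → €1.90185
Unrounded tax sum = €6.895375 → €6.90

€6.90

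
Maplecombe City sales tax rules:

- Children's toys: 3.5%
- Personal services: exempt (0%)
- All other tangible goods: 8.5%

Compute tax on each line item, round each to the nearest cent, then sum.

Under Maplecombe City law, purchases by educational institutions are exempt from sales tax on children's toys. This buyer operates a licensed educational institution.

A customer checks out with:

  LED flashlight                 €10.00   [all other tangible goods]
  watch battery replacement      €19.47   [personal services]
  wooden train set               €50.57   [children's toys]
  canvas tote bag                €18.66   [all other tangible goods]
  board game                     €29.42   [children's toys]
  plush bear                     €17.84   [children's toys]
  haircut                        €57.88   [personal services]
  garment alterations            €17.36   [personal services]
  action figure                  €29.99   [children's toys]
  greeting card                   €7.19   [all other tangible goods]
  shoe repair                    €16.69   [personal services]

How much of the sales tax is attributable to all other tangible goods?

€3.05

LED flashlight €10.00: all other tangible goods → 8.5% → €0.85
Canvas tote bag €18.66: all other tangible goods → 8.5% → €1.59
Greeting card €7.19: all other tangible goods → 8.5% → €0.61
Tax on all other tangible goods = €0.85 + €1.59 + €0.61 = €3.05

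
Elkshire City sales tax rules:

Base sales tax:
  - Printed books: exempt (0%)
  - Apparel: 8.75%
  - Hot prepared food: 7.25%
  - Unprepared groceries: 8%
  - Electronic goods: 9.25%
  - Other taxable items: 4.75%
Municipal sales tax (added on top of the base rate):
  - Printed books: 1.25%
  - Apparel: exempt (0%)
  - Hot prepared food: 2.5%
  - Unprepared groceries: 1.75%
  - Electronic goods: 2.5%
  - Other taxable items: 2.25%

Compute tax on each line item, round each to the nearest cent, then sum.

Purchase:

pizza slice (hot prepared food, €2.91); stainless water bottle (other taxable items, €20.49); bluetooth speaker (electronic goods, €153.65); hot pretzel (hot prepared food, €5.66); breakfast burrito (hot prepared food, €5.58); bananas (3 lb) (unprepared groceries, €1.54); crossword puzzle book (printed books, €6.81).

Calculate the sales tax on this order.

Pizza slice €2.91: hot prepared food → 7.25% + 2.5% municipal = 9.75% → €0.28
Stainless water bottle €20.49: other taxable items → 4.75% + 2.25% municipal = 7% → €1.43
Bluetooth speaker €153.65: electronic goods → 9.25% + 2.5% municipal = 11.75% → €18.05
Hot pretzel €5.66: hot prepared food → 7.25% + 2.5% municipal = 9.75% → €0.55
Breakfast burrito €5.58: hot prepared food → 7.25% + 2.5% municipal = 9.75% → €0.54
Bananas (3 lb) €1.54: unprepared groceries → 8% + 1.75% municipal = 9.75% → €0.15
Crossword puzzle book €6.81: printed books → 0% + 1.25% municipal = 1.25% → €0.09
Total tax = €0.28 + €1.43 + €18.05 + €0.55 + €0.54 + €0.15 + €0.09 = €21.09

€21.09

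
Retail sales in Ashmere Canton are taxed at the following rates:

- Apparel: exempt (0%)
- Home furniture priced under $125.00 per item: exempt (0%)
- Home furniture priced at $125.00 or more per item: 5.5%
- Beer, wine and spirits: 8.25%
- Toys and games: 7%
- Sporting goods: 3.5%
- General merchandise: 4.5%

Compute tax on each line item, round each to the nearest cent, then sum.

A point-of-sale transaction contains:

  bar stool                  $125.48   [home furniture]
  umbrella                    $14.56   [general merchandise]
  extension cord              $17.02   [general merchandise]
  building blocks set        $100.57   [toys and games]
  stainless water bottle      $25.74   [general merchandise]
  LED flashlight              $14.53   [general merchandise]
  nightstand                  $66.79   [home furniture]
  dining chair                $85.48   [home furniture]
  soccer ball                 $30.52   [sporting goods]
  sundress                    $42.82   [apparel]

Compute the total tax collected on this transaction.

Bar stool $125.48: home furniture, $125.00 or more → 5.5% → $6.90
Umbrella $14.56: general merchandise → 4.5% → $0.66
Extension cord $17.02: general merchandise → 4.5% → $0.77
Building blocks set $100.57: toys and games → 7% → $7.04
Stainless water bottle $25.74: general merchandise → 4.5% → $1.16
LED flashlight $14.53: general merchandise → 4.5% → $0.65
Nightstand $66.79: home furniture, under $125.00 → 0% → $0.00
Dining chair $85.48: home furniture, under $125.00 → 0% → $0.00
Soccer ball $30.52: sporting goods → 3.5% → $1.07
Sundress $42.82: apparel → 0% → $0.00
Total tax = $6.90 + $0.66 + $0.77 + $7.04 + $1.16 + $0.65 + $1.07 = $18.25

$18.25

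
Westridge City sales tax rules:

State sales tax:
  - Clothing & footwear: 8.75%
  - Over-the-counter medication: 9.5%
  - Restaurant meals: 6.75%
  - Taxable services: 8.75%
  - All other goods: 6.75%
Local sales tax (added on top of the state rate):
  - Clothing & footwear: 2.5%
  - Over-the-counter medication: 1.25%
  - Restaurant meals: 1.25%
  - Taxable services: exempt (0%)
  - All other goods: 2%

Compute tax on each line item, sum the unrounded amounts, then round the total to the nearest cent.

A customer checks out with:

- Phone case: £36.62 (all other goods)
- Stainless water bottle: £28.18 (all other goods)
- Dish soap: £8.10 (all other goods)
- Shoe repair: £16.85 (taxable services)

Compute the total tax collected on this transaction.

Phone case £36.62: all other goods → 6.75% + 2% local = 8.75% → £3.20425
Stainless water bottle £28.18: all other goods → 6.75% + 2% local = 8.75% → £2.46575
Dish soap £8.10: all other goods → 6.75% + 2% local = 8.75% → £0.70875
Shoe repair £16.85: taxable services → 8.75% + 0% local = 8.75% → £1.474375
Unrounded tax sum = £7.853125 → £7.85

£7.85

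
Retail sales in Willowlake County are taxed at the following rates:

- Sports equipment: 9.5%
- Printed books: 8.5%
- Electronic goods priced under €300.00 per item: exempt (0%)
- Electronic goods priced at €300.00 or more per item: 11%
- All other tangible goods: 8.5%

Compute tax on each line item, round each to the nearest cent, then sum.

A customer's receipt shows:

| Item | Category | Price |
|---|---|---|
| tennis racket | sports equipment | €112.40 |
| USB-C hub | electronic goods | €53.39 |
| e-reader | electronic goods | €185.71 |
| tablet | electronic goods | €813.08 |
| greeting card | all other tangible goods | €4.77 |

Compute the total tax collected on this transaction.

Tennis racket €112.40: sports equipment → 9.5% → €10.68
USB-C hub €53.39: electronic goods, under €300.00 → 0% → €0.00
E-reader €185.71: electronic goods, under €300.00 → 0% → €0.00
Tablet €813.08: electronic goods, €300.00 or more → 11% → €89.44
Greeting card €4.77: all other tangible goods → 8.5% → €0.41
Total tax = €10.68 + €89.44 + €0.41 = €100.53

€100.53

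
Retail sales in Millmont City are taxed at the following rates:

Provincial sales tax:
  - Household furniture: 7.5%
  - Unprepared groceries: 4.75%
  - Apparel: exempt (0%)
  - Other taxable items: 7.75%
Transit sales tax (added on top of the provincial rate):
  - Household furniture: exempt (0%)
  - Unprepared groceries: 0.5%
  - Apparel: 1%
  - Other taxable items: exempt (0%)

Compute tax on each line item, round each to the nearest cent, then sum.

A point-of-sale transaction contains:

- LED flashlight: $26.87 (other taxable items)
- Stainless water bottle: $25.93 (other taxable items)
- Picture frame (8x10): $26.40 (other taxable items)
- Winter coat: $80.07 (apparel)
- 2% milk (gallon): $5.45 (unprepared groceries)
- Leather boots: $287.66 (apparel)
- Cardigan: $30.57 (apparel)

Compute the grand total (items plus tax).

$493.37

LED flashlight $26.87: other taxable items → 7.75% + 0% transit = 7.75% → $2.08
Stainless water bottle $25.93: other taxable items → 7.75% + 0% transit = 7.75% → $2.01
Picture frame (8x10) $26.40: other taxable items → 7.75% + 0% transit = 7.75% → $2.05
Winter coat $80.07: apparel → 0% + 1% transit = 1% → $0.80
2% milk (gallon) $5.45: unprepared groceries → 4.75% + 0.5% transit = 5.25% → $0.29
Leather boots $287.66: apparel → 0% + 1% transit = 1% → $2.88
Cardigan $30.57: apparel → 0% + 1% transit = 1% → $0.31
Subtotal = $482.95; tax = $10.42; total due = $493.37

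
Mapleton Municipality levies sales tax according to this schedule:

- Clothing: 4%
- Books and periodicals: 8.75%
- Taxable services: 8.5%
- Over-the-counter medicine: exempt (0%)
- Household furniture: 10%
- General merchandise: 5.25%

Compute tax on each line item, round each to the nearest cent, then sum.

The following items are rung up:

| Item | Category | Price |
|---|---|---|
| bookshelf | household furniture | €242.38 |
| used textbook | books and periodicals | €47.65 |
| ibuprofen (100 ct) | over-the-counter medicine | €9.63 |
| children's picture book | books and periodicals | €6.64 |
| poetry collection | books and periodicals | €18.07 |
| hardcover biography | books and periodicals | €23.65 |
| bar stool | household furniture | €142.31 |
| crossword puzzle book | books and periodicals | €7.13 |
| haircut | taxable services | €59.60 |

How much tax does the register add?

Bookshelf €242.38: household furniture → 10% → €24.24
Used textbook €47.65: books and periodicals → 8.75% → €4.17
Ibuprofen (100 ct) €9.63: over-the-counter medicine → 0% → €0.00
Children's picture book €6.64: books and periodicals → 8.75% → €0.58
Poetry collection €18.07: books and periodicals → 8.75% → €1.58
Hardcover biography €23.65: books and periodicals → 8.75% → €2.07
Bar stool €142.31: household furniture → 10% → €14.23
Crossword puzzle book €7.13: books and periodicals → 8.75% → €0.62
Haircut €59.60: taxable services → 8.5% → €5.07
Total tax = €24.24 + €4.17 + €0.58 + €1.58 + €2.07 + €14.23 + €0.62 + €5.07 = €52.56

€52.56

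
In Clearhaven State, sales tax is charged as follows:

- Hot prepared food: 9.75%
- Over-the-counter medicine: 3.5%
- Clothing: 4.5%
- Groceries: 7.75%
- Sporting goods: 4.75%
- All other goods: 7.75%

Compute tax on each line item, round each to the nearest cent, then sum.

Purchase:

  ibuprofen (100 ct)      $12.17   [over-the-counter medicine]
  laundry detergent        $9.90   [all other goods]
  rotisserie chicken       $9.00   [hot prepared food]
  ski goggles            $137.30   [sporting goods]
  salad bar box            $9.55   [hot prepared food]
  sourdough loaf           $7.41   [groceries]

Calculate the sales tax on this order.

Ibuprofen (100 ct) $12.17: over-the-counter medicine → 3.5% → $0.43
Laundry detergent $9.90: all other goods → 7.75% → $0.77
Rotisserie chicken $9.00: hot prepared food → 9.75% → $0.88
Ski goggles $137.30: sporting goods → 4.75% → $6.52
Salad bar box $9.55: hot prepared food → 9.75% → $0.93
Sourdough loaf $7.41: groceries → 7.75% → $0.57
Total tax = $0.43 + $0.77 + $0.88 + $6.52 + $0.93 + $0.57 = $10.10

$10.10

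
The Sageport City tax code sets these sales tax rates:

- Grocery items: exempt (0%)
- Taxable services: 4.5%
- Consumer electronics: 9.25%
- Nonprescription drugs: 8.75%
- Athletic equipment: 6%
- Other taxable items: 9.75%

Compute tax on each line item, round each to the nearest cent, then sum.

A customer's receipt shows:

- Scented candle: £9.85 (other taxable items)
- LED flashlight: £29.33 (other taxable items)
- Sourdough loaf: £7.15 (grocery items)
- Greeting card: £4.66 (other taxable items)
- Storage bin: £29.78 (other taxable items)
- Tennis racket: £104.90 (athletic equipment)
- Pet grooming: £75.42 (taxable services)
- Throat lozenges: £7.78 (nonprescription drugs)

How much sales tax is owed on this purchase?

£17.53

Scented candle £9.85: other taxable items → 9.75% → £0.96
LED flashlight £29.33: other taxable items → 9.75% → £2.86
Sourdough loaf £7.15: grocery items → 0% → £0.00
Greeting card £4.66: other taxable items → 9.75% → £0.45
Storage bin £29.78: other taxable items → 9.75% → £2.90
Tennis racket £104.90: athletic equipment → 6% → £6.29
Pet grooming £75.42: taxable services → 4.5% → £3.39
Throat lozenges £7.78: nonprescription drugs → 8.75% → £0.68
Total tax = £0.96 + £2.86 + £0.45 + £2.90 + £6.29 + £3.39 + £0.68 = £17.53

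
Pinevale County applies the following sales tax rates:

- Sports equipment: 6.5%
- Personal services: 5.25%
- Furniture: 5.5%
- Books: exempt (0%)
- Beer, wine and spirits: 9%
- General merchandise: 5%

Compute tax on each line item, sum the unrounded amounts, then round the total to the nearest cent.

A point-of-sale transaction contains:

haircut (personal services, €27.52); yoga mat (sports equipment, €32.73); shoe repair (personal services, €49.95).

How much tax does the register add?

Haircut €27.52: personal services → 5.25% → €1.4448
Yoga mat €32.73: sports equipment → 6.5% → €2.12745
Shoe repair €49.95: personal services → 5.25% → €2.622375
Unrounded tax sum = €6.194625 → €6.19

€6.19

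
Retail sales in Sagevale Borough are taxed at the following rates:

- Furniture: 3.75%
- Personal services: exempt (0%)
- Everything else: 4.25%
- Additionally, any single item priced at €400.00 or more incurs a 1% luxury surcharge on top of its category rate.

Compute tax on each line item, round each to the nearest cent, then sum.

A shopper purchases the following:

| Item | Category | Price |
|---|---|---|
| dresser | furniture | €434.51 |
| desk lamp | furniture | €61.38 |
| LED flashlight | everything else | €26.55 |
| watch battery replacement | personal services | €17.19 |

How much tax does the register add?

€24.07

Dresser €434.51: furniture → 3.75% + 1% surcharge = 4.75% → €20.64
Desk lamp €61.38: furniture → 3.75% → €2.30
LED flashlight €26.55: everything else → 4.25% → €1.13
Watch battery replacement €17.19: personal services → 0% → €0.00
Total tax = €20.64 + €2.30 + €1.13 = €24.07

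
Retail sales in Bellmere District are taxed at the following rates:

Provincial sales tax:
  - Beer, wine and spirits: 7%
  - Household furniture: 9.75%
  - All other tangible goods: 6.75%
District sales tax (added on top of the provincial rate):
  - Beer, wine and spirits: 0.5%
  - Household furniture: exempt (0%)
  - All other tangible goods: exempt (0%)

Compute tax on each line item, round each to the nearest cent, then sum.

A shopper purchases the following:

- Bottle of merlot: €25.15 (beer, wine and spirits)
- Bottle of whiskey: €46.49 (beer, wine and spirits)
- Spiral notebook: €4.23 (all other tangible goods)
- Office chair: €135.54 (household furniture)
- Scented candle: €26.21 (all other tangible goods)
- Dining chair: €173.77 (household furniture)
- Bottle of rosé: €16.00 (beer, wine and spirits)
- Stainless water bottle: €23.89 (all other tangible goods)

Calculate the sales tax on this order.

€40.41

Bottle of merlot €25.15: beer, wine and spirits → 7% + 0.5% district = 7.5% → €1.89
Bottle of whiskey €46.49: beer, wine and spirits → 7% + 0.5% district = 7.5% → €3.49
Spiral notebook €4.23: all other tangible goods → 6.75% + 0% district = 6.75% → €0.29
Office chair €135.54: household furniture → 9.75% + 0% district = 9.75% → €13.22
Scented candle €26.21: all other tangible goods → 6.75% + 0% district = 6.75% → €1.77
Dining chair €173.77: household furniture → 9.75% + 0% district = 9.75% → €16.94
Bottle of rosé €16.00: beer, wine and spirits → 7% + 0.5% district = 7.5% → €1.20
Stainless water bottle €23.89: all other tangible goods → 6.75% + 0% district = 6.75% → €1.61
Total tax = €1.89 + €3.49 + €0.29 + €13.22 + €1.77 + €16.94 + €1.20 + €1.61 = €40.41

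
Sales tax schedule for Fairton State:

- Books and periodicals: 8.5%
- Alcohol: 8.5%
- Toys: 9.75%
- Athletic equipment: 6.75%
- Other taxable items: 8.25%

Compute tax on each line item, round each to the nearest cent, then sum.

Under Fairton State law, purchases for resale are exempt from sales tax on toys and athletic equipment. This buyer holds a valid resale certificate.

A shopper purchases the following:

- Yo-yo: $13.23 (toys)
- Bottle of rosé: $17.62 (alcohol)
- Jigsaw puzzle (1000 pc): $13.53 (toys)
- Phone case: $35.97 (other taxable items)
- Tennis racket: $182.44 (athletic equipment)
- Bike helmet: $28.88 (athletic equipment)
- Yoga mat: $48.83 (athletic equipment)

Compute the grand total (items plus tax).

$344.97

Yo-yo $13.23: toys, buyer-exempt → 0% → $0.00
Bottle of rosé $17.62: alcohol → 8.5% → $1.50
Jigsaw puzzle (1000 pc) $13.53: toys, buyer-exempt → 0% → $0.00
Phone case $35.97: other taxable items → 8.25% → $2.97
Tennis racket $182.44: athletic equipment, buyer-exempt → 0% → $0.00
Bike helmet $28.88: athletic equipment, buyer-exempt → 0% → $0.00
Yoga mat $48.83: athletic equipment, buyer-exempt → 0% → $0.00
Subtotal = $340.50; tax = $4.47; total due = $344.97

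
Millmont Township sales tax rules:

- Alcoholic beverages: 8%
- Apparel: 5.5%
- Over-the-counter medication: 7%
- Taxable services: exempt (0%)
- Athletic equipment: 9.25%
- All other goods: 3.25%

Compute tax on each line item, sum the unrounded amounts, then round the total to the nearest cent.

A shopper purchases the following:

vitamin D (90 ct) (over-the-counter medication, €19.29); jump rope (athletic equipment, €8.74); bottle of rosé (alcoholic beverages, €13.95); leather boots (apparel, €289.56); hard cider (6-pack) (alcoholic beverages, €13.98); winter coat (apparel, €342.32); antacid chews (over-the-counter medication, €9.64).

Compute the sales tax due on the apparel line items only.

€34.75

Leather boots €289.56: apparel → 5.5% → €15.9258
Winter coat €342.32: apparel → 5.5% → €18.8276
Tax on apparel: unrounded sum = €34.7534 → €34.75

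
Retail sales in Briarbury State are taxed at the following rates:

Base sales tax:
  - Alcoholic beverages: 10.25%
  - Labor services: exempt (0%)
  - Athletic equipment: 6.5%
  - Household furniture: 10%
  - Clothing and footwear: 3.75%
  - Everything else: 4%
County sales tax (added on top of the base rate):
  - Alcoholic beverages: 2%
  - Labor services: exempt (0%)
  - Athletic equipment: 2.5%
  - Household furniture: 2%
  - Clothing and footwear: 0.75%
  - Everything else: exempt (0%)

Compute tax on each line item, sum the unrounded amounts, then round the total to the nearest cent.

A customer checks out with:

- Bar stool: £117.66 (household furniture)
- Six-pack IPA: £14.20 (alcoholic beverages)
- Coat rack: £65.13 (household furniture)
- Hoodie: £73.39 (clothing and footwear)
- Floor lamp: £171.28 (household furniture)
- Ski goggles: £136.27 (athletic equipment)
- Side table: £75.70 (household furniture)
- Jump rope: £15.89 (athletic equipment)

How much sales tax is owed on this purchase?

Bar stool £117.66: household furniture → 10% + 2% county = 12% → £14.1192
Six-pack IPA £14.20: alcoholic beverages → 10.25% + 2% county = 12.25% → £1.7395
Coat rack £65.13: household furniture → 10% + 2% county = 12% → £7.8156
Hoodie £73.39: clothing and footwear → 3.75% + 0.75% county = 4.5% → £3.30255
Floor lamp £171.28: household furniture → 10% + 2% county = 12% → £20.5536
Ski goggles £136.27: athletic equipment → 6.5% + 2.5% county = 9% → £12.2643
Side table £75.70: household furniture → 10% + 2% county = 12% → £9.084
Jump rope £15.89: athletic equipment → 6.5% + 2.5% county = 9% → £1.4301
Unrounded tax sum = £70.30885 → £70.31

£70.31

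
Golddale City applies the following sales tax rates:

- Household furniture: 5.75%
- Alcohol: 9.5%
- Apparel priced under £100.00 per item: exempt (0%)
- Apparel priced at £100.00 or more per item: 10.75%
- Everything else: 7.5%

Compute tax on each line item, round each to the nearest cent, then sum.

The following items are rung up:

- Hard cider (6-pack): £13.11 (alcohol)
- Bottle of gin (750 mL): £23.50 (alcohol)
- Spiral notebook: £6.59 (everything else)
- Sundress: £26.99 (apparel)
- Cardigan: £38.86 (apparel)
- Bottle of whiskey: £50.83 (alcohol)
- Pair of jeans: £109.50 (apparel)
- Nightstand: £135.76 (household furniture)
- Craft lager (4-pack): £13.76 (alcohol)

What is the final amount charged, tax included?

£448.59

Hard cider (6-pack) £13.11: alcohol → 9.5% → £1.25
Bottle of gin (750 mL) £23.50: alcohol → 9.5% → £2.23
Spiral notebook £6.59: everything else → 7.5% → £0.49
Sundress £26.99: apparel, under £100.00 → 0% → £0.00
Cardigan £38.86: apparel, under £100.00 → 0% → £0.00
Bottle of whiskey £50.83: alcohol → 9.5% → £4.83
Pair of jeans £109.50: apparel, £100.00 or more → 10.75% → £11.77
Nightstand £135.76: household furniture → 5.75% → £7.81
Craft lager (4-pack) £13.76: alcohol → 9.5% → £1.31
Subtotal = £418.90; tax = £29.69; total due = £448.59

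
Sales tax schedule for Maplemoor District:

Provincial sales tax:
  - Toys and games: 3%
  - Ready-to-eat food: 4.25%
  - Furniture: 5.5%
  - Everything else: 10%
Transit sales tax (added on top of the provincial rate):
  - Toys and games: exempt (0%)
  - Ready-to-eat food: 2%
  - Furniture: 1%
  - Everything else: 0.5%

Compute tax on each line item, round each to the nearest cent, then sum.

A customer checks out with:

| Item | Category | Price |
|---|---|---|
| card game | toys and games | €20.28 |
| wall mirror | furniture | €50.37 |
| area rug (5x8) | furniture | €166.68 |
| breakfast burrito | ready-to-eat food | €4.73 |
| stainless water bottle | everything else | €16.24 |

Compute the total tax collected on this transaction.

€16.72

Card game €20.28: toys and games → 3% + 0% transit = 3% → €0.61
Wall mirror €50.37: furniture → 5.5% + 1% transit = 6.5% → €3.27
Area rug (5x8) €166.68: furniture → 5.5% + 1% transit = 6.5% → €10.83
Breakfast burrito €4.73: ready-to-eat food → 4.25% + 2% transit = 6.25% → €0.30
Stainless water bottle €16.24: everything else → 10% + 0.5% transit = 10.5% → €1.71
Total tax = €0.61 + €3.27 + €10.83 + €0.30 + €1.71 = €16.72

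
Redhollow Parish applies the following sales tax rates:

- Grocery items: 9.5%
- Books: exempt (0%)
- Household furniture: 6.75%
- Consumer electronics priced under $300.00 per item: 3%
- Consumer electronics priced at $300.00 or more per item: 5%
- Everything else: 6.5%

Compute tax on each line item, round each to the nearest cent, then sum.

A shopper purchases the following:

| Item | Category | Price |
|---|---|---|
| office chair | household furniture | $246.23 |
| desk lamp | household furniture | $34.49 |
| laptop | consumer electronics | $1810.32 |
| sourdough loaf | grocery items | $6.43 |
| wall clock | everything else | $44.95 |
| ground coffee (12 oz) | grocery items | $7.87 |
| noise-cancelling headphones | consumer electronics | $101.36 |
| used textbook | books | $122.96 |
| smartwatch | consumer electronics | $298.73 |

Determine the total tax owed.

$125.75

Office chair $246.23: household furniture → 6.75% → $16.62
Desk lamp $34.49: household furniture → 6.75% → $2.33
Laptop $1810.32: consumer electronics, $300.00 or more → 5% → $90.52
Sourdough loaf $6.43: grocery items → 9.5% → $0.61
Wall clock $44.95: everything else → 6.5% → $2.92
Ground coffee (12 oz) $7.87: grocery items → 9.5% → $0.75
Noise-cancelling headphones $101.36: consumer electronics, under $300.00 → 3% → $3.04
Used textbook $122.96: books → 0% → $0.00
Smartwatch $298.73: consumer electronics, under $300.00 → 3% → $8.96
Total tax = $16.62 + $2.33 + $90.52 + $0.61 + $2.92 + $0.75 + $3.04 + $8.96 = $125.75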